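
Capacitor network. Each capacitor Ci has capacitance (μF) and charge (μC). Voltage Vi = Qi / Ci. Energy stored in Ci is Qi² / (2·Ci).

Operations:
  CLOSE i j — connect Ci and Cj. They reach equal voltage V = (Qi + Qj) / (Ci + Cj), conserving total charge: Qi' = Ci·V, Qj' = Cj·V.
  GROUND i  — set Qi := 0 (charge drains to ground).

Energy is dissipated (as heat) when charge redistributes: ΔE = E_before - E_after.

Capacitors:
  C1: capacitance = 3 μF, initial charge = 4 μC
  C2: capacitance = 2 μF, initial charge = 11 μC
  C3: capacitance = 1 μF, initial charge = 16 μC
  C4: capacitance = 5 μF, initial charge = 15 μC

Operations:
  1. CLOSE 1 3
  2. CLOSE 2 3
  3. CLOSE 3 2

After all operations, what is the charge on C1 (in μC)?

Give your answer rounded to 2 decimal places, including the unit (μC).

Initial: C1(3μF, Q=4μC, V=1.33V), C2(2μF, Q=11μC, V=5.50V), C3(1μF, Q=16μC, V=16.00V), C4(5μF, Q=15μC, V=3.00V)
Op 1: CLOSE 1-3: Q_total=20.00, C_total=4.00, V=5.00; Q1=15.00, Q3=5.00; dissipated=80.667
Op 2: CLOSE 2-3: Q_total=16.00, C_total=3.00, V=5.33; Q2=10.67, Q3=5.33; dissipated=0.083
Op 3: CLOSE 3-2: Q_total=16.00, C_total=3.00, V=5.33; Q3=5.33, Q2=10.67; dissipated=0.000
Final charges: Q1=15.00, Q2=10.67, Q3=5.33, Q4=15.00

Answer: 15.00 μC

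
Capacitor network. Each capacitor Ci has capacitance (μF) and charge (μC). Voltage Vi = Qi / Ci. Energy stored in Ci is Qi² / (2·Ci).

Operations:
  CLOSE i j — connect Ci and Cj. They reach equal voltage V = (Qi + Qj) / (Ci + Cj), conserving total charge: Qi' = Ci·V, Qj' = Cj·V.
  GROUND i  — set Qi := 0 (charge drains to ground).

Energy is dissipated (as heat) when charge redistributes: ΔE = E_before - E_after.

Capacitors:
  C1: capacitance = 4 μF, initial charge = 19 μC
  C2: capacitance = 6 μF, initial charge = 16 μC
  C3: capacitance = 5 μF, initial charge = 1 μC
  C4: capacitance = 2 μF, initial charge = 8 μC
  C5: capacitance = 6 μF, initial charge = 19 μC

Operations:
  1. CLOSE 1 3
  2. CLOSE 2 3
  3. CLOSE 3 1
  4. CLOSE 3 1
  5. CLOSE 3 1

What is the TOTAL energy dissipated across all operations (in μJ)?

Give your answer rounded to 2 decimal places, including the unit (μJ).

Answer: 23.34 μJ

Derivation:
Initial: C1(4μF, Q=19μC, V=4.75V), C2(6μF, Q=16μC, V=2.67V), C3(5μF, Q=1μC, V=0.20V), C4(2μF, Q=8μC, V=4.00V), C5(6μF, Q=19μC, V=3.17V)
Op 1: CLOSE 1-3: Q_total=20.00, C_total=9.00, V=2.22; Q1=8.89, Q3=11.11; dissipated=23.003
Op 2: CLOSE 2-3: Q_total=27.11, C_total=11.00, V=2.46; Q2=14.79, Q3=12.32; dissipated=0.269
Op 3: CLOSE 3-1: Q_total=21.21, C_total=9.00, V=2.36; Q3=11.78, Q1=9.43; dissipated=0.065
Op 4: CLOSE 3-1: Q_total=21.21, C_total=9.00, V=2.36; Q3=11.78, Q1=9.43; dissipated=0.000
Op 5: CLOSE 3-1: Q_total=21.21, C_total=9.00, V=2.36; Q3=11.78, Q1=9.43; dissipated=0.000
Total dissipated: 23.337 μJ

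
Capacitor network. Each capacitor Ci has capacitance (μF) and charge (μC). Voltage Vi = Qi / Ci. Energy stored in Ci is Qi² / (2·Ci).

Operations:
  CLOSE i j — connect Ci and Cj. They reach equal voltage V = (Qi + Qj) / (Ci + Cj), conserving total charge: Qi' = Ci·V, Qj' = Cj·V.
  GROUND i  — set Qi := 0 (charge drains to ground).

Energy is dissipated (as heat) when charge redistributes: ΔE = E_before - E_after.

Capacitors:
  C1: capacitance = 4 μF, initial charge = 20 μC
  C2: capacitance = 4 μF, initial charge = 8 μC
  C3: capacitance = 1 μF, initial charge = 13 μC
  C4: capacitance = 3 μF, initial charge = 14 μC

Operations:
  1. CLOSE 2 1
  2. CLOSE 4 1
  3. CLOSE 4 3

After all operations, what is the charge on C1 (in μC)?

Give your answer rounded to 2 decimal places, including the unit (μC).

Answer: 16.00 μC

Derivation:
Initial: C1(4μF, Q=20μC, V=5.00V), C2(4μF, Q=8μC, V=2.00V), C3(1μF, Q=13μC, V=13.00V), C4(3μF, Q=14μC, V=4.67V)
Op 1: CLOSE 2-1: Q_total=28.00, C_total=8.00, V=3.50; Q2=14.00, Q1=14.00; dissipated=9.000
Op 2: CLOSE 4-1: Q_total=28.00, C_total=7.00, V=4.00; Q4=12.00, Q1=16.00; dissipated=1.167
Op 3: CLOSE 4-3: Q_total=25.00, C_total=4.00, V=6.25; Q4=18.75, Q3=6.25; dissipated=30.375
Final charges: Q1=16.00, Q2=14.00, Q3=6.25, Q4=18.75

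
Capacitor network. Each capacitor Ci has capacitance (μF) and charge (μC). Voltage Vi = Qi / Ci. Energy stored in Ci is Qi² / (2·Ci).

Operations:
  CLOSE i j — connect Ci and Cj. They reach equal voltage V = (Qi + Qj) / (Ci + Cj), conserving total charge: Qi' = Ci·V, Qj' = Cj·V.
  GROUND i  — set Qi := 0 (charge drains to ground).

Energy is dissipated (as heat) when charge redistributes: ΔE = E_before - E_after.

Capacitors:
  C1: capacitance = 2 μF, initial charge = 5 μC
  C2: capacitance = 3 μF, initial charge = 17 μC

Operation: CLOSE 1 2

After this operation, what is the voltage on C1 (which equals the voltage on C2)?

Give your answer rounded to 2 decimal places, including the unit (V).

Answer: 4.40 V

Derivation:
Initial: C1(2μF, Q=5μC, V=2.50V), C2(3μF, Q=17μC, V=5.67V)
Op 1: CLOSE 1-2: Q_total=22.00, C_total=5.00, V=4.40; Q1=8.80, Q2=13.20; dissipated=6.017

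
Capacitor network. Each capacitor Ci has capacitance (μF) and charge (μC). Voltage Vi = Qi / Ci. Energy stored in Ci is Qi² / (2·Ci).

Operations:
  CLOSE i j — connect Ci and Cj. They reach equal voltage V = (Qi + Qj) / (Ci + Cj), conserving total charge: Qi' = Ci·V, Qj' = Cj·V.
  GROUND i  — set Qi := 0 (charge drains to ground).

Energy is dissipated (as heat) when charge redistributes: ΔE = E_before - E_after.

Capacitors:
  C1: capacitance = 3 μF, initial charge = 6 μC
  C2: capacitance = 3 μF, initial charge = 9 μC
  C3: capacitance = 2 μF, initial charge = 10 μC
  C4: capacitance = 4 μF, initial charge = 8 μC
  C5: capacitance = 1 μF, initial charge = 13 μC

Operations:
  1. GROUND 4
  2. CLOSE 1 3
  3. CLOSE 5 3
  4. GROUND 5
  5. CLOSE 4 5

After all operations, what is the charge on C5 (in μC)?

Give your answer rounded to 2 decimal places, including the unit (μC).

Answer: 0.00 μC

Derivation:
Initial: C1(3μF, Q=6μC, V=2.00V), C2(3μF, Q=9μC, V=3.00V), C3(2μF, Q=10μC, V=5.00V), C4(4μF, Q=8μC, V=2.00V), C5(1μF, Q=13μC, V=13.00V)
Op 1: GROUND 4: Q4=0; energy lost=8.000
Op 2: CLOSE 1-3: Q_total=16.00, C_total=5.00, V=3.20; Q1=9.60, Q3=6.40; dissipated=5.400
Op 3: CLOSE 5-3: Q_total=19.40, C_total=3.00, V=6.47; Q5=6.47, Q3=12.93; dissipated=32.013
Op 4: GROUND 5: Q5=0; energy lost=20.909
Op 5: CLOSE 4-5: Q_total=0.00, C_total=5.00, V=0.00; Q4=0.00, Q5=0.00; dissipated=0.000
Final charges: Q1=9.60, Q2=9.00, Q3=12.93, Q4=0.00, Q5=0.00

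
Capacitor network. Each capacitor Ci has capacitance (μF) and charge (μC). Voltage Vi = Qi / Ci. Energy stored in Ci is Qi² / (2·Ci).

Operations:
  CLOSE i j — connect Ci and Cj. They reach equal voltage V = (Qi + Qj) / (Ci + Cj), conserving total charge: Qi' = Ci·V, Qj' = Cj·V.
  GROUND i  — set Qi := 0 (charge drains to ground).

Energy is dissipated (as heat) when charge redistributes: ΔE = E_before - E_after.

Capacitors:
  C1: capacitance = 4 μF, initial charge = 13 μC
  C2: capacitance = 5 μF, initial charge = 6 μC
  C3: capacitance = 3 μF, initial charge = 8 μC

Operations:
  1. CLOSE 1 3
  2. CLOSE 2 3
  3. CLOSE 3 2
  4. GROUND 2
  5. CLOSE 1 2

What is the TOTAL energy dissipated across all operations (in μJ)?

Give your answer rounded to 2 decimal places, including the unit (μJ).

Initial: C1(4μF, Q=13μC, V=3.25V), C2(5μF, Q=6μC, V=1.20V), C3(3μF, Q=8μC, V=2.67V)
Op 1: CLOSE 1-3: Q_total=21.00, C_total=7.00, V=3.00; Q1=12.00, Q3=9.00; dissipated=0.292
Op 2: CLOSE 2-3: Q_total=15.00, C_total=8.00, V=1.88; Q2=9.38, Q3=5.62; dissipated=3.038
Op 3: CLOSE 3-2: Q_total=15.00, C_total=8.00, V=1.88; Q3=5.62, Q2=9.38; dissipated=0.000
Op 4: GROUND 2: Q2=0; energy lost=8.789
Op 5: CLOSE 1-2: Q_total=12.00, C_total=9.00, V=1.33; Q1=5.33, Q2=6.67; dissipated=10.000
Total dissipated: 22.118 μJ

Answer: 22.12 μJ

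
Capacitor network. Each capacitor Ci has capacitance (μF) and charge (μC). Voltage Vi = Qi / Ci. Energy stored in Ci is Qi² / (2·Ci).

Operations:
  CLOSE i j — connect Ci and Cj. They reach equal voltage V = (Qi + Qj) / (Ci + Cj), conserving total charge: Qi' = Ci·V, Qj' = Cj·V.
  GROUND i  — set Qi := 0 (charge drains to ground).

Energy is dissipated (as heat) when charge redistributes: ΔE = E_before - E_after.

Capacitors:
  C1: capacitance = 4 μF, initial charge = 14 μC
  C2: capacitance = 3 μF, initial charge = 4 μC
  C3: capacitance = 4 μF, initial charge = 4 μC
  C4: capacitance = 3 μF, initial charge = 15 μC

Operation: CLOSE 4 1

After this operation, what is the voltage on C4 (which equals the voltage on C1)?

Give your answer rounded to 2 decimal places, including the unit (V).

Answer: 4.14 V

Derivation:
Initial: C1(4μF, Q=14μC, V=3.50V), C2(3μF, Q=4μC, V=1.33V), C3(4μF, Q=4μC, V=1.00V), C4(3μF, Q=15μC, V=5.00V)
Op 1: CLOSE 4-1: Q_total=29.00, C_total=7.00, V=4.14; Q4=12.43, Q1=16.57; dissipated=1.929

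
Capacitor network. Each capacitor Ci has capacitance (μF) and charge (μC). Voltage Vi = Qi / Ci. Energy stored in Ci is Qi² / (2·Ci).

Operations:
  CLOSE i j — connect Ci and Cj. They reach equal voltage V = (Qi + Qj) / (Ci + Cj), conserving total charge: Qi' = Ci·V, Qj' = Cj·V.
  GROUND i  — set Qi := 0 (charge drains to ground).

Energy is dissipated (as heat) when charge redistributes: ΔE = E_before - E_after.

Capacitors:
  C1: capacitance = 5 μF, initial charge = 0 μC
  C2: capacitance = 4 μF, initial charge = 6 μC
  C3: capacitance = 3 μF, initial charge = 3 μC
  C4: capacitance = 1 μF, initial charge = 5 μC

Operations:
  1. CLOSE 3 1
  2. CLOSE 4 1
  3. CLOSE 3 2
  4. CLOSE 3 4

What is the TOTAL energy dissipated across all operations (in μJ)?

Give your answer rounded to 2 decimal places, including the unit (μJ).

Answer: 10.94 μJ

Derivation:
Initial: C1(5μF, Q=0μC, V=0.00V), C2(4μF, Q=6μC, V=1.50V), C3(3μF, Q=3μC, V=1.00V), C4(1μF, Q=5μC, V=5.00V)
Op 1: CLOSE 3-1: Q_total=3.00, C_total=8.00, V=0.38; Q3=1.12, Q1=1.88; dissipated=0.938
Op 2: CLOSE 4-1: Q_total=6.88, C_total=6.00, V=1.15; Q4=1.15, Q1=5.73; dissipated=8.913
Op 3: CLOSE 3-2: Q_total=7.12, C_total=7.00, V=1.02; Q3=3.05, Q2=4.07; dissipated=1.085
Op 4: CLOSE 3-4: Q_total=4.20, C_total=4.00, V=1.05; Q3=3.15, Q4=1.05; dissipated=0.006
Total dissipated: 10.941 μJ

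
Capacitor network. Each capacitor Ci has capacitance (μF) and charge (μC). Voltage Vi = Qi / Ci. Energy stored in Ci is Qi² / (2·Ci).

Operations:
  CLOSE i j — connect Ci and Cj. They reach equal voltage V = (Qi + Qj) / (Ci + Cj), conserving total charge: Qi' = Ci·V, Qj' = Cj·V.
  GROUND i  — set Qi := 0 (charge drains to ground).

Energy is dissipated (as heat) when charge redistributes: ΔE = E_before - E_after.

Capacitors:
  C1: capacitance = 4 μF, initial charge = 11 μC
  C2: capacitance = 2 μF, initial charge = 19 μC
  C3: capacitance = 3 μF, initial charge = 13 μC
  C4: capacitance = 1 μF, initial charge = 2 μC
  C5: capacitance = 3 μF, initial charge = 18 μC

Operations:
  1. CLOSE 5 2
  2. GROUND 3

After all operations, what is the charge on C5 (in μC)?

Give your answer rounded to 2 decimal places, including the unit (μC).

Answer: 22.20 μC

Derivation:
Initial: C1(4μF, Q=11μC, V=2.75V), C2(2μF, Q=19μC, V=9.50V), C3(3μF, Q=13μC, V=4.33V), C4(1μF, Q=2μC, V=2.00V), C5(3μF, Q=18μC, V=6.00V)
Op 1: CLOSE 5-2: Q_total=37.00, C_total=5.00, V=7.40; Q5=22.20, Q2=14.80; dissipated=7.350
Op 2: GROUND 3: Q3=0; energy lost=28.167
Final charges: Q1=11.00, Q2=14.80, Q3=0.00, Q4=2.00, Q5=22.20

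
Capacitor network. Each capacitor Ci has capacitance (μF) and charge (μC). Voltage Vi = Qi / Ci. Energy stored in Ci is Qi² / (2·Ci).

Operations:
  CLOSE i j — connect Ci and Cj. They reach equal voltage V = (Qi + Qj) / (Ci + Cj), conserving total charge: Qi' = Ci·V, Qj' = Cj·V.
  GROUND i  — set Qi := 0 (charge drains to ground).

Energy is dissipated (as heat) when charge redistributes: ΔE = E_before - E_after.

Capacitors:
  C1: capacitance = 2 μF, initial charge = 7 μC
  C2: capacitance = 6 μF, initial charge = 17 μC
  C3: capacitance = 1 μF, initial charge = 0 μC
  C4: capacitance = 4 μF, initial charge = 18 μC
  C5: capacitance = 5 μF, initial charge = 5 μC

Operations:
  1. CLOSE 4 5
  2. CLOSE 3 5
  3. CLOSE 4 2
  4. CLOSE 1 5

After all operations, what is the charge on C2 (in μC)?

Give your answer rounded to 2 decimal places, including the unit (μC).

Initial: C1(2μF, Q=7μC, V=3.50V), C2(6μF, Q=17μC, V=2.83V), C3(1μF, Q=0μC, V=0.00V), C4(4μF, Q=18μC, V=4.50V), C5(5μF, Q=5μC, V=1.00V)
Op 1: CLOSE 4-5: Q_total=23.00, C_total=9.00, V=2.56; Q4=10.22, Q5=12.78; dissipated=13.611
Op 2: CLOSE 3-5: Q_total=12.78, C_total=6.00, V=2.13; Q3=2.13, Q5=10.65; dissipated=2.721
Op 3: CLOSE 4-2: Q_total=27.22, C_total=10.00, V=2.72; Q4=10.89, Q2=16.33; dissipated=0.093
Op 4: CLOSE 1-5: Q_total=17.65, C_total=7.00, V=2.52; Q1=5.04, Q5=12.61; dissipated=1.341
Final charges: Q1=5.04, Q2=16.33, Q3=2.13, Q4=10.89, Q5=12.61

Answer: 16.33 μC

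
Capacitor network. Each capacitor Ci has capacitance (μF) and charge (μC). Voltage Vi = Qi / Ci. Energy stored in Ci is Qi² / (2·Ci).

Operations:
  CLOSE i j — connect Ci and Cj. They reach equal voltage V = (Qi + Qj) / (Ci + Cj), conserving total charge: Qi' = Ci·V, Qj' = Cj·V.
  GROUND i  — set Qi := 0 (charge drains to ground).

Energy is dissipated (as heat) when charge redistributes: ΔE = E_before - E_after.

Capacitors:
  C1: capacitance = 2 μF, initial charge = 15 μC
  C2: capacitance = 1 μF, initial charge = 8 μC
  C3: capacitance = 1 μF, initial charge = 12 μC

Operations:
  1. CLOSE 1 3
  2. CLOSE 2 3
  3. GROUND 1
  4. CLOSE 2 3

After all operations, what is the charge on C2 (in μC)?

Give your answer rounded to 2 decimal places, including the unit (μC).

Initial: C1(2μF, Q=15μC, V=7.50V), C2(1μF, Q=8μC, V=8.00V), C3(1μF, Q=12μC, V=12.00V)
Op 1: CLOSE 1-3: Q_total=27.00, C_total=3.00, V=9.00; Q1=18.00, Q3=9.00; dissipated=6.750
Op 2: CLOSE 2-3: Q_total=17.00, C_total=2.00, V=8.50; Q2=8.50, Q3=8.50; dissipated=0.250
Op 3: GROUND 1: Q1=0; energy lost=81.000
Op 4: CLOSE 2-3: Q_total=17.00, C_total=2.00, V=8.50; Q2=8.50, Q3=8.50; dissipated=0.000
Final charges: Q1=0.00, Q2=8.50, Q3=8.50

Answer: 8.50 μC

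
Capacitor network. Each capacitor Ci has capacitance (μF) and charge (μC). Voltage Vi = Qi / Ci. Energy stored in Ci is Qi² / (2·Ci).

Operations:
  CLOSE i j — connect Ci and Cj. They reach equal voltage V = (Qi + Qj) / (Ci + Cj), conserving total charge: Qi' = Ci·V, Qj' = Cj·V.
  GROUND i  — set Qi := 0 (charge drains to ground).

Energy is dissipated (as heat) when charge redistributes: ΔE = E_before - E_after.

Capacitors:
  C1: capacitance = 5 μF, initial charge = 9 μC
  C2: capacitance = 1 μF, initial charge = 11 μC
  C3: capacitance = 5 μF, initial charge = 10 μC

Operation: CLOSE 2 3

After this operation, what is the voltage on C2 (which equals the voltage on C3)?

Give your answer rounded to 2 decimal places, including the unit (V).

Initial: C1(5μF, Q=9μC, V=1.80V), C2(1μF, Q=11μC, V=11.00V), C3(5μF, Q=10μC, V=2.00V)
Op 1: CLOSE 2-3: Q_total=21.00, C_total=6.00, V=3.50; Q2=3.50, Q3=17.50; dissipated=33.750

Answer: 3.50 V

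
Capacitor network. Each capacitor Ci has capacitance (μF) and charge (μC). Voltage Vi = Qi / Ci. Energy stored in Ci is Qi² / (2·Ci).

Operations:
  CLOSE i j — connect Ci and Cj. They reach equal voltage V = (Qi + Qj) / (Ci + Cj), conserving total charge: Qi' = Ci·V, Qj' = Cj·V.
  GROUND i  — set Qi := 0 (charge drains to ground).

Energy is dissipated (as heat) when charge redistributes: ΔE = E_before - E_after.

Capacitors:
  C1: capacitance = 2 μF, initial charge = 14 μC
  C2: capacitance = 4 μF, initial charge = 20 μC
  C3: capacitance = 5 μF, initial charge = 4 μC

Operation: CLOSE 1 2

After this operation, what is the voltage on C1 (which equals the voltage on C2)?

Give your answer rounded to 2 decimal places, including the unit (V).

Answer: 5.67 V

Derivation:
Initial: C1(2μF, Q=14μC, V=7.00V), C2(4μF, Q=20μC, V=5.00V), C3(5μF, Q=4μC, V=0.80V)
Op 1: CLOSE 1-2: Q_total=34.00, C_total=6.00, V=5.67; Q1=11.33, Q2=22.67; dissipated=2.667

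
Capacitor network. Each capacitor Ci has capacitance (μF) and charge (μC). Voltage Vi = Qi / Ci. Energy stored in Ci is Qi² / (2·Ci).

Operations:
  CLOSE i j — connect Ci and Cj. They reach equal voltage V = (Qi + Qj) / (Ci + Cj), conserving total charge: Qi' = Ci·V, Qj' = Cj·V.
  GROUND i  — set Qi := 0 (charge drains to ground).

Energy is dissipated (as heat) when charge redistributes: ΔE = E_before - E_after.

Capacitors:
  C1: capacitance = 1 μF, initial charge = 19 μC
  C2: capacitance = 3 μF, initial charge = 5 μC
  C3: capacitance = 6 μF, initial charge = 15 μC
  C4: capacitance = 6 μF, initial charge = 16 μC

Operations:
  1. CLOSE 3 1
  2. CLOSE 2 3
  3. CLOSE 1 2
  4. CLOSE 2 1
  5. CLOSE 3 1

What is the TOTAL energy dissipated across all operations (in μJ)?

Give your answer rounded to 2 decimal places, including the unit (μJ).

Answer: 127.31 μJ

Derivation:
Initial: C1(1μF, Q=19μC, V=19.00V), C2(3μF, Q=5μC, V=1.67V), C3(6μF, Q=15μC, V=2.50V), C4(6μF, Q=16μC, V=2.67V)
Op 1: CLOSE 3-1: Q_total=34.00, C_total=7.00, V=4.86; Q3=29.14, Q1=4.86; dissipated=116.679
Op 2: CLOSE 2-3: Q_total=34.14, C_total=9.00, V=3.79; Q2=11.38, Q3=22.76; dissipated=10.179
Op 3: CLOSE 1-2: Q_total=16.24, C_total=4.00, V=4.06; Q1=4.06, Q2=12.18; dissipated=0.424
Op 4: CLOSE 2-1: Q_total=16.24, C_total=4.00, V=4.06; Q2=12.18, Q1=4.06; dissipated=0.000
Op 5: CLOSE 3-1: Q_total=26.82, C_total=7.00, V=3.83; Q3=22.99, Q1=3.83; dissipated=0.030
Total dissipated: 127.312 μJ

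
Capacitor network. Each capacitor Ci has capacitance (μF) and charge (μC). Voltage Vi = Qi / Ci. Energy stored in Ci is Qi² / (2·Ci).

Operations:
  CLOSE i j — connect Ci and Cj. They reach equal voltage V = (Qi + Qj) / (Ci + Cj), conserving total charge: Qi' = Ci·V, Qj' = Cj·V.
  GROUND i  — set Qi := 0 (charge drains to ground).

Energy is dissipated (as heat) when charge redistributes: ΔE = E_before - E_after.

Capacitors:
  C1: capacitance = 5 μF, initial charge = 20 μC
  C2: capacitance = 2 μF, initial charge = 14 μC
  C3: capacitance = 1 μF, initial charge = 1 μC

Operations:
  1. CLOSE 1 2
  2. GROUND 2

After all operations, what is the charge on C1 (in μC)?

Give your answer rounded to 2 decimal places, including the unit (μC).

Initial: C1(5μF, Q=20μC, V=4.00V), C2(2μF, Q=14μC, V=7.00V), C3(1μF, Q=1μC, V=1.00V)
Op 1: CLOSE 1-2: Q_total=34.00, C_total=7.00, V=4.86; Q1=24.29, Q2=9.71; dissipated=6.429
Op 2: GROUND 2: Q2=0; energy lost=23.592
Final charges: Q1=24.29, Q2=0.00, Q3=1.00

Answer: 24.29 μC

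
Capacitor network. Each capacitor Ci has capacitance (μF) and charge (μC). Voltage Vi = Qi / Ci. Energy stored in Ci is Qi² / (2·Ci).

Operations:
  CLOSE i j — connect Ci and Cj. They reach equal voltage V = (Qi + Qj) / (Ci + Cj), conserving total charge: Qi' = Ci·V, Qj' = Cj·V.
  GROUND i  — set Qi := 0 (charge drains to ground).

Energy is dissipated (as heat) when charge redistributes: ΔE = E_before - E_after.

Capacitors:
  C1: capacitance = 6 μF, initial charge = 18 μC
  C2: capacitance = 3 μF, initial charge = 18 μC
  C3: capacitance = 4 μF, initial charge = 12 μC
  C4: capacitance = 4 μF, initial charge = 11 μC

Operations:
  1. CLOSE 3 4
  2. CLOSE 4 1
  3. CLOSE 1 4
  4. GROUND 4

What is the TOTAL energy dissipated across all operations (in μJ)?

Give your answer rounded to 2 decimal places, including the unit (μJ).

Answer: 17.49 μJ

Derivation:
Initial: C1(6μF, Q=18μC, V=3.00V), C2(3μF, Q=18μC, V=6.00V), C3(4μF, Q=12μC, V=3.00V), C4(4μF, Q=11μC, V=2.75V)
Op 1: CLOSE 3-4: Q_total=23.00, C_total=8.00, V=2.88; Q3=11.50, Q4=11.50; dissipated=0.062
Op 2: CLOSE 4-1: Q_total=29.50, C_total=10.00, V=2.95; Q4=11.80, Q1=17.70; dissipated=0.019
Op 3: CLOSE 1-4: Q_total=29.50, C_total=10.00, V=2.95; Q1=17.70, Q4=11.80; dissipated=0.000
Op 4: GROUND 4: Q4=0; energy lost=17.405
Total dissipated: 17.486 μJ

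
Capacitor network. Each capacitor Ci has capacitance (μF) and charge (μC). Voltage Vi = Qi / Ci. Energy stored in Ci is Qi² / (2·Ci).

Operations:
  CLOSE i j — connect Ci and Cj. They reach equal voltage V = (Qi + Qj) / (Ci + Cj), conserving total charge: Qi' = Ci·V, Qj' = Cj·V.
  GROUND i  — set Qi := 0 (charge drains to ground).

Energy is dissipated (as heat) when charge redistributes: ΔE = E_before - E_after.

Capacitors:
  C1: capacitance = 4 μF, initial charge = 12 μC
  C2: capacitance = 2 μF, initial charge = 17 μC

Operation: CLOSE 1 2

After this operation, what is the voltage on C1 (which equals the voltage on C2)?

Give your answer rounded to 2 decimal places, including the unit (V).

Answer: 4.83 V

Derivation:
Initial: C1(4μF, Q=12μC, V=3.00V), C2(2μF, Q=17μC, V=8.50V)
Op 1: CLOSE 1-2: Q_total=29.00, C_total=6.00, V=4.83; Q1=19.33, Q2=9.67; dissipated=20.167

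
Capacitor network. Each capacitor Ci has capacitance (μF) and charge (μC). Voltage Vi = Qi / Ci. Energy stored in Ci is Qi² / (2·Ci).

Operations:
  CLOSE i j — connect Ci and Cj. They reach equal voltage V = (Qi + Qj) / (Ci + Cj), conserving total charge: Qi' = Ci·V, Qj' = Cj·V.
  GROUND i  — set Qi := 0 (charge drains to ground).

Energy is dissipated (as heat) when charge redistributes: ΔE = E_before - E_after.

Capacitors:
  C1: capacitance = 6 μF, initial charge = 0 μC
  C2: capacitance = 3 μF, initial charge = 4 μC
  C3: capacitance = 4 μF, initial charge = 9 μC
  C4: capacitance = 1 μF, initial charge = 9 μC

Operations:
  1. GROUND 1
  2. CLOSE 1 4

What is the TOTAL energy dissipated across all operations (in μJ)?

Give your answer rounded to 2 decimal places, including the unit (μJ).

Answer: 34.71 μJ

Derivation:
Initial: C1(6μF, Q=0μC, V=0.00V), C2(3μF, Q=4μC, V=1.33V), C3(4μF, Q=9μC, V=2.25V), C4(1μF, Q=9μC, V=9.00V)
Op 1: GROUND 1: Q1=0; energy lost=0.000
Op 2: CLOSE 1-4: Q_total=9.00, C_total=7.00, V=1.29; Q1=7.71, Q4=1.29; dissipated=34.714
Total dissipated: 34.714 μJ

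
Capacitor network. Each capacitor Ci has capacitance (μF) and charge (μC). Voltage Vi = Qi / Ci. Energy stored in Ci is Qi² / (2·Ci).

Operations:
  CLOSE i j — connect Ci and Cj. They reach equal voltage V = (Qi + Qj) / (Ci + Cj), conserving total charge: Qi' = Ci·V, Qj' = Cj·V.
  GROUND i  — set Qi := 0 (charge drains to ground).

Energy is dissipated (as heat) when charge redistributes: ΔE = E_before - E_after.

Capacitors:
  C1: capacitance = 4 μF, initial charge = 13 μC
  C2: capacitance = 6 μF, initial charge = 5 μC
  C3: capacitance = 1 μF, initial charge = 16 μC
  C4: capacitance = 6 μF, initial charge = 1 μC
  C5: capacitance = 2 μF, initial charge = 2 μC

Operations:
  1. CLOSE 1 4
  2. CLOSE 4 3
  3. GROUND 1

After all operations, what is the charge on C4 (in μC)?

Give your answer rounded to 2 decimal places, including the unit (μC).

Answer: 20.91 μC

Derivation:
Initial: C1(4μF, Q=13μC, V=3.25V), C2(6μF, Q=5μC, V=0.83V), C3(1μF, Q=16μC, V=16.00V), C4(6μF, Q=1μC, V=0.17V), C5(2μF, Q=2μC, V=1.00V)
Op 1: CLOSE 1-4: Q_total=14.00, C_total=10.00, V=1.40; Q1=5.60, Q4=8.40; dissipated=11.408
Op 2: CLOSE 4-3: Q_total=24.40, C_total=7.00, V=3.49; Q4=20.91, Q3=3.49; dissipated=91.354
Op 3: GROUND 1: Q1=0; energy lost=3.920
Final charges: Q1=0.00, Q2=5.00, Q3=3.49, Q4=20.91, Q5=2.00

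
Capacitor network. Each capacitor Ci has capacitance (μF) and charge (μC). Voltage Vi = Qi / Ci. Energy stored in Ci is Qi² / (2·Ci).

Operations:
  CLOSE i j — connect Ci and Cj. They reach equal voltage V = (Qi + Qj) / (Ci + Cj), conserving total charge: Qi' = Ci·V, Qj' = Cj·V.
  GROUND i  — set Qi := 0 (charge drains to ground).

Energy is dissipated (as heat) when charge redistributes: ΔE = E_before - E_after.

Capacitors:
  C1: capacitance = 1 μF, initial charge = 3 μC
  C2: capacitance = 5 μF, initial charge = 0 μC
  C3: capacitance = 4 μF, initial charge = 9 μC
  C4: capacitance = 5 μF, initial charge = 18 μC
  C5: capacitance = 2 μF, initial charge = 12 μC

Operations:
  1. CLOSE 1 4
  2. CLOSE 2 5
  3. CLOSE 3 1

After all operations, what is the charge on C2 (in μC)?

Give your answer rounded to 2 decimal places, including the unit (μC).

Initial: C1(1μF, Q=3μC, V=3.00V), C2(5μF, Q=0μC, V=0.00V), C3(4μF, Q=9μC, V=2.25V), C4(5μF, Q=18μC, V=3.60V), C5(2μF, Q=12μC, V=6.00V)
Op 1: CLOSE 1-4: Q_total=21.00, C_total=6.00, V=3.50; Q1=3.50, Q4=17.50; dissipated=0.150
Op 2: CLOSE 2-5: Q_total=12.00, C_total=7.00, V=1.71; Q2=8.57, Q5=3.43; dissipated=25.714
Op 3: CLOSE 3-1: Q_total=12.50, C_total=5.00, V=2.50; Q3=10.00, Q1=2.50; dissipated=0.625
Final charges: Q1=2.50, Q2=8.57, Q3=10.00, Q4=17.50, Q5=3.43

Answer: 8.57 μC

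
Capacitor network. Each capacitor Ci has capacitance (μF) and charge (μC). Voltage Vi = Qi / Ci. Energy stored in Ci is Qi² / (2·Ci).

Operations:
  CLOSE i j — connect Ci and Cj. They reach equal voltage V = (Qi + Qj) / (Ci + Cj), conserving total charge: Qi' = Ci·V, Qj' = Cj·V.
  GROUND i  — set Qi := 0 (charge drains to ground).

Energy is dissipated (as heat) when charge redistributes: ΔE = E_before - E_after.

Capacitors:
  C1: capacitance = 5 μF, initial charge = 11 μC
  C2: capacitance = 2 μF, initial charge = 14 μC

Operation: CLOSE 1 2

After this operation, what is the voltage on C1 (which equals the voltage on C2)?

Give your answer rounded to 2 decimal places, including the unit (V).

Answer: 3.57 V

Derivation:
Initial: C1(5μF, Q=11μC, V=2.20V), C2(2μF, Q=14μC, V=7.00V)
Op 1: CLOSE 1-2: Q_total=25.00, C_total=7.00, V=3.57; Q1=17.86, Q2=7.14; dissipated=16.457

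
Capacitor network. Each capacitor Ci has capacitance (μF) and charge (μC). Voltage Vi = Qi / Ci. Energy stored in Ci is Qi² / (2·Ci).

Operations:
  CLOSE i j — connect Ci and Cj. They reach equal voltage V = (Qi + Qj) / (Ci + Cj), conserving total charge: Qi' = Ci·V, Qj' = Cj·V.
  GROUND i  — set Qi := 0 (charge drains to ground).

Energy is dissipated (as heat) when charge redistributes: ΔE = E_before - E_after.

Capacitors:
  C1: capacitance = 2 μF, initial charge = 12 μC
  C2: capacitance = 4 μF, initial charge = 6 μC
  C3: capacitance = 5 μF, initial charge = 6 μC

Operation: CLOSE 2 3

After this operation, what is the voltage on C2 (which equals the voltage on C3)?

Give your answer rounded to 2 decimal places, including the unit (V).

Initial: C1(2μF, Q=12μC, V=6.00V), C2(4μF, Q=6μC, V=1.50V), C3(5μF, Q=6μC, V=1.20V)
Op 1: CLOSE 2-3: Q_total=12.00, C_total=9.00, V=1.33; Q2=5.33, Q3=6.67; dissipated=0.100

Answer: 1.33 V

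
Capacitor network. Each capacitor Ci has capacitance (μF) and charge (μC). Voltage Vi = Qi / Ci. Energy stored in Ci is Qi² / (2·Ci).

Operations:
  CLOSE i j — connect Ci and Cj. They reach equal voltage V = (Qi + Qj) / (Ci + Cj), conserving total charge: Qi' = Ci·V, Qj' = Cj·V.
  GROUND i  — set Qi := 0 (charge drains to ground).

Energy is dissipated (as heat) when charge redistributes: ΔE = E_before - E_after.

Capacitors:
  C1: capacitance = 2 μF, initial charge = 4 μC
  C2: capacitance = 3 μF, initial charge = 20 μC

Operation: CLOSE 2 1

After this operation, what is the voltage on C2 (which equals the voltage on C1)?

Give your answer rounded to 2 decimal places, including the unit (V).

Initial: C1(2μF, Q=4μC, V=2.00V), C2(3μF, Q=20μC, V=6.67V)
Op 1: CLOSE 2-1: Q_total=24.00, C_total=5.00, V=4.80; Q2=14.40, Q1=9.60; dissipated=13.067

Answer: 4.80 V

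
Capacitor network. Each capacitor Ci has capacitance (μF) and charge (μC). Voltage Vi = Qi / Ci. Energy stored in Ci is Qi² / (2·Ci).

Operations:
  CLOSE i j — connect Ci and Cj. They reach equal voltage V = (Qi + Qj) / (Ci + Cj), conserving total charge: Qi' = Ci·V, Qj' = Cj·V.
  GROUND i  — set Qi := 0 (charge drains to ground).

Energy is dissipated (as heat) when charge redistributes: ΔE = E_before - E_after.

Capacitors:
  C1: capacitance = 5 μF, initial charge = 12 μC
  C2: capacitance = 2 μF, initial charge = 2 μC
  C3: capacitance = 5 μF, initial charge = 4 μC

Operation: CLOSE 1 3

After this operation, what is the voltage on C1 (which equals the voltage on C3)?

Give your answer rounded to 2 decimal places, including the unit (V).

Initial: C1(5μF, Q=12μC, V=2.40V), C2(2μF, Q=2μC, V=1.00V), C3(5μF, Q=4μC, V=0.80V)
Op 1: CLOSE 1-3: Q_total=16.00, C_total=10.00, V=1.60; Q1=8.00, Q3=8.00; dissipated=3.200

Answer: 1.60 V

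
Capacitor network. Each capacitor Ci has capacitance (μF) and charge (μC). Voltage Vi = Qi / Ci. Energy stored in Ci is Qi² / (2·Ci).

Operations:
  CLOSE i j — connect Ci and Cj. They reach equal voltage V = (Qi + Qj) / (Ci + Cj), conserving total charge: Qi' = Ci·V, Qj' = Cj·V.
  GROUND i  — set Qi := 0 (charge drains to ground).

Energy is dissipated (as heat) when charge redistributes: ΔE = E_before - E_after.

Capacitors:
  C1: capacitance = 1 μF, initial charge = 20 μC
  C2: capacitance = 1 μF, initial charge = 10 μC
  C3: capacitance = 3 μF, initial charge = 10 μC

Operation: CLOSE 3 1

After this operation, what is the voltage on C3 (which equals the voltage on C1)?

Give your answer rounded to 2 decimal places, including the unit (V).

Answer: 7.50 V

Derivation:
Initial: C1(1μF, Q=20μC, V=20.00V), C2(1μF, Q=10μC, V=10.00V), C3(3μF, Q=10μC, V=3.33V)
Op 1: CLOSE 3-1: Q_total=30.00, C_total=4.00, V=7.50; Q3=22.50, Q1=7.50; dissipated=104.167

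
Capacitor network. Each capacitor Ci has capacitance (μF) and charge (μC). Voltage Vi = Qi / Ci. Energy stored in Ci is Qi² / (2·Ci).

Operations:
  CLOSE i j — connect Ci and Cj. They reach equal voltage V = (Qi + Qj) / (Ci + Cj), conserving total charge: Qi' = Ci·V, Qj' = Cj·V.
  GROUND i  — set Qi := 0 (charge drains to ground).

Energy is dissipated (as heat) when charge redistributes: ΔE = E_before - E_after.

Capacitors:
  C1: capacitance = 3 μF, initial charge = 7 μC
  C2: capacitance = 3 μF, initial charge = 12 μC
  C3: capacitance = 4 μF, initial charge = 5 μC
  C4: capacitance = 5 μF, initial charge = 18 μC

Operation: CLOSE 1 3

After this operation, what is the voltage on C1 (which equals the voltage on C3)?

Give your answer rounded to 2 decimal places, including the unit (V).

Initial: C1(3μF, Q=7μC, V=2.33V), C2(3μF, Q=12μC, V=4.00V), C3(4μF, Q=5μC, V=1.25V), C4(5μF, Q=18μC, V=3.60V)
Op 1: CLOSE 1-3: Q_total=12.00, C_total=7.00, V=1.71; Q1=5.14, Q3=6.86; dissipated=1.006

Answer: 1.71 V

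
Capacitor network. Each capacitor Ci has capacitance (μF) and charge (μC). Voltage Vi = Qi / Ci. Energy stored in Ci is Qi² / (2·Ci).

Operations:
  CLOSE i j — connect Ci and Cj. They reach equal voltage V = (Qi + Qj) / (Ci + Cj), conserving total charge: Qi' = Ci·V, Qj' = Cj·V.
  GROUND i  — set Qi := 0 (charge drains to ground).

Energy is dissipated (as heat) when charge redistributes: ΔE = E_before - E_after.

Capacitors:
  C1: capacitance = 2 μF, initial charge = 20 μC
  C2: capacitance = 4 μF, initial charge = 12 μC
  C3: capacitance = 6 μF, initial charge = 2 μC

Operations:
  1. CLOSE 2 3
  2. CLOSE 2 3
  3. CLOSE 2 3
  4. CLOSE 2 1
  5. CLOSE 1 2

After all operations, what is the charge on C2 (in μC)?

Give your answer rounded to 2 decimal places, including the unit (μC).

Initial: C1(2μF, Q=20μC, V=10.00V), C2(4μF, Q=12μC, V=3.00V), C3(6μF, Q=2μC, V=0.33V)
Op 1: CLOSE 2-3: Q_total=14.00, C_total=10.00, V=1.40; Q2=5.60, Q3=8.40; dissipated=8.533
Op 2: CLOSE 2-3: Q_total=14.00, C_total=10.00, V=1.40; Q2=5.60, Q3=8.40; dissipated=0.000
Op 3: CLOSE 2-3: Q_total=14.00, C_total=10.00, V=1.40; Q2=5.60, Q3=8.40; dissipated=0.000
Op 4: CLOSE 2-1: Q_total=25.60, C_total=6.00, V=4.27; Q2=17.07, Q1=8.53; dissipated=49.307
Op 5: CLOSE 1-2: Q_total=25.60, C_total=6.00, V=4.27; Q1=8.53, Q2=17.07; dissipated=0.000
Final charges: Q1=8.53, Q2=17.07, Q3=8.40

Answer: 17.07 μC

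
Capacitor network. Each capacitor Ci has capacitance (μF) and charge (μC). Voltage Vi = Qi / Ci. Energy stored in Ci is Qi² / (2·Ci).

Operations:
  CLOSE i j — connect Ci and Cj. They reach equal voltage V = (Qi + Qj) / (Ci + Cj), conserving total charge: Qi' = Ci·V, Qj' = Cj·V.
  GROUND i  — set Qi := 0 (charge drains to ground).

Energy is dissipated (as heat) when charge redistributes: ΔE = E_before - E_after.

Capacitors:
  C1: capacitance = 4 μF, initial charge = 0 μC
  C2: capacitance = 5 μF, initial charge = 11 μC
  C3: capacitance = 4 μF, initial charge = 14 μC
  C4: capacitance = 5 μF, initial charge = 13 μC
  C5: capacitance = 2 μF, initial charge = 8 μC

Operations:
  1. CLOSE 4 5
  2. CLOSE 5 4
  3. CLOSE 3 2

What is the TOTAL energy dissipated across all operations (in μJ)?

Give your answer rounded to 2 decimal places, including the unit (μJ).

Initial: C1(4μF, Q=0μC, V=0.00V), C2(5μF, Q=11μC, V=2.20V), C3(4μF, Q=14μC, V=3.50V), C4(5μF, Q=13μC, V=2.60V), C5(2μF, Q=8μC, V=4.00V)
Op 1: CLOSE 4-5: Q_total=21.00, C_total=7.00, V=3.00; Q4=15.00, Q5=6.00; dissipated=1.400
Op 2: CLOSE 5-4: Q_total=21.00, C_total=7.00, V=3.00; Q5=6.00, Q4=15.00; dissipated=0.000
Op 3: CLOSE 3-2: Q_total=25.00, C_total=9.00, V=2.78; Q3=11.11, Q2=13.89; dissipated=1.878
Total dissipated: 3.278 μJ

Answer: 3.28 μJ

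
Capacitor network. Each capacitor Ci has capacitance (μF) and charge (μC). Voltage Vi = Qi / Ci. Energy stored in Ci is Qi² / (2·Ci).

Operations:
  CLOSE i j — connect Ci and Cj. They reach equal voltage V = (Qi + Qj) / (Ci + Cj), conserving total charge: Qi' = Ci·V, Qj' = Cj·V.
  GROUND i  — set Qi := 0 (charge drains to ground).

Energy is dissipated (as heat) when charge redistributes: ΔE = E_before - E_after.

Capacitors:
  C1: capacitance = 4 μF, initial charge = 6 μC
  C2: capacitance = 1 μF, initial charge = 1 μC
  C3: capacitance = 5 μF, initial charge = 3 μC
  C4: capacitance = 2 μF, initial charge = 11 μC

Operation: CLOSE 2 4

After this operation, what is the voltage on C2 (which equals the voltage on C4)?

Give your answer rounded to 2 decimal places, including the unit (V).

Answer: 4.00 V

Derivation:
Initial: C1(4μF, Q=6μC, V=1.50V), C2(1μF, Q=1μC, V=1.00V), C3(5μF, Q=3μC, V=0.60V), C4(2μF, Q=11μC, V=5.50V)
Op 1: CLOSE 2-4: Q_total=12.00, C_total=3.00, V=4.00; Q2=4.00, Q4=8.00; dissipated=6.750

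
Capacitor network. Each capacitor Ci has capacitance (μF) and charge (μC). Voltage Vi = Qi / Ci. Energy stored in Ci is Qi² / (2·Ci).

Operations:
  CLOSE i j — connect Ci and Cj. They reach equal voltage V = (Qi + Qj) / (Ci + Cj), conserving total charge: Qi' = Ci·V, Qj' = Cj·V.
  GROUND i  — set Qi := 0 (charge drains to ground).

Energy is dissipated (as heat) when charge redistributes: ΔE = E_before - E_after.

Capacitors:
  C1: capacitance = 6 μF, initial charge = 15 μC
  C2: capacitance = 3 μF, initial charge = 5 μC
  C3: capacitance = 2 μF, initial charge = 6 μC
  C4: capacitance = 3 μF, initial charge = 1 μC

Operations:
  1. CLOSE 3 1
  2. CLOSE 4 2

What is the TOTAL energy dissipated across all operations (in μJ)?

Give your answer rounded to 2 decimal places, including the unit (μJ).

Initial: C1(6μF, Q=15μC, V=2.50V), C2(3μF, Q=5μC, V=1.67V), C3(2μF, Q=6μC, V=3.00V), C4(3μF, Q=1μC, V=0.33V)
Op 1: CLOSE 3-1: Q_total=21.00, C_total=8.00, V=2.62; Q3=5.25, Q1=15.75; dissipated=0.188
Op 2: CLOSE 4-2: Q_total=6.00, C_total=6.00, V=1.00; Q4=3.00, Q2=3.00; dissipated=1.333
Total dissipated: 1.521 μJ

Answer: 1.52 μJ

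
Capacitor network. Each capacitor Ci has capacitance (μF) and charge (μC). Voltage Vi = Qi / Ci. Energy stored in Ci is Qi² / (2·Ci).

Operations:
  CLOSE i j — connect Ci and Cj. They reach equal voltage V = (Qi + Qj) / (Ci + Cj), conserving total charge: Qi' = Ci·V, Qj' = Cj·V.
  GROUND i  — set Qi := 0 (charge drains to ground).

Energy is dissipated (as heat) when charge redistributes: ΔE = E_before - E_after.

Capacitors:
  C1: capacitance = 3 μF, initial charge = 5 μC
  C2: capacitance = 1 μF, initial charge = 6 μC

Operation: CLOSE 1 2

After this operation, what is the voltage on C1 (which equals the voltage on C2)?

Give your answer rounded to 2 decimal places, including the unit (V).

Initial: C1(3μF, Q=5μC, V=1.67V), C2(1μF, Q=6μC, V=6.00V)
Op 1: CLOSE 1-2: Q_total=11.00, C_total=4.00, V=2.75; Q1=8.25, Q2=2.75; dissipated=7.042

Answer: 2.75 V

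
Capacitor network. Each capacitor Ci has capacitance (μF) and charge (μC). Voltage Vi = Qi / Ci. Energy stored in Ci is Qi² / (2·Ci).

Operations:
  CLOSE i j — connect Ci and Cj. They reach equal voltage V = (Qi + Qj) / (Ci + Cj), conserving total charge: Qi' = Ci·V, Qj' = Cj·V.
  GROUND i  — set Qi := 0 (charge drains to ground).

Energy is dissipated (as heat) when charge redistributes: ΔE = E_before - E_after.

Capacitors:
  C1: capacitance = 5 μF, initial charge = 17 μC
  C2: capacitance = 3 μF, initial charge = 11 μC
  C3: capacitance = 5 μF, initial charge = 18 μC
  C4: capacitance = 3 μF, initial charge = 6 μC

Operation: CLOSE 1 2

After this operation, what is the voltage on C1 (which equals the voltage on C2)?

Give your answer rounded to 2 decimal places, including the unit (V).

Initial: C1(5μF, Q=17μC, V=3.40V), C2(3μF, Q=11μC, V=3.67V), C3(5μF, Q=18μC, V=3.60V), C4(3μF, Q=6μC, V=2.00V)
Op 1: CLOSE 1-2: Q_total=28.00, C_total=8.00, V=3.50; Q1=17.50, Q2=10.50; dissipated=0.067

Answer: 3.50 V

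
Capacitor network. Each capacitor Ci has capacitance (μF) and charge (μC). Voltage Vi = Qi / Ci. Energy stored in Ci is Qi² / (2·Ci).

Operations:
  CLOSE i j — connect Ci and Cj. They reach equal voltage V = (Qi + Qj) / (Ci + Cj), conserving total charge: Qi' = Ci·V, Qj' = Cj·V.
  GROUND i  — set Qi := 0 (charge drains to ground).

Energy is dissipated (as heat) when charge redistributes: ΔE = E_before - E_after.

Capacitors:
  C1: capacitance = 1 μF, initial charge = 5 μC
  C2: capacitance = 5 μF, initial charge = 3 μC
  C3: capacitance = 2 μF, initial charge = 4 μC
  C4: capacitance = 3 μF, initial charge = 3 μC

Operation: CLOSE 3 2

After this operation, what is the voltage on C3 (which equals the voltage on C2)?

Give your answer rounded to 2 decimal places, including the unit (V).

Initial: C1(1μF, Q=5μC, V=5.00V), C2(5μF, Q=3μC, V=0.60V), C3(2μF, Q=4μC, V=2.00V), C4(3μF, Q=3μC, V=1.00V)
Op 1: CLOSE 3-2: Q_total=7.00, C_total=7.00, V=1.00; Q3=2.00, Q2=5.00; dissipated=1.400

Answer: 1.00 V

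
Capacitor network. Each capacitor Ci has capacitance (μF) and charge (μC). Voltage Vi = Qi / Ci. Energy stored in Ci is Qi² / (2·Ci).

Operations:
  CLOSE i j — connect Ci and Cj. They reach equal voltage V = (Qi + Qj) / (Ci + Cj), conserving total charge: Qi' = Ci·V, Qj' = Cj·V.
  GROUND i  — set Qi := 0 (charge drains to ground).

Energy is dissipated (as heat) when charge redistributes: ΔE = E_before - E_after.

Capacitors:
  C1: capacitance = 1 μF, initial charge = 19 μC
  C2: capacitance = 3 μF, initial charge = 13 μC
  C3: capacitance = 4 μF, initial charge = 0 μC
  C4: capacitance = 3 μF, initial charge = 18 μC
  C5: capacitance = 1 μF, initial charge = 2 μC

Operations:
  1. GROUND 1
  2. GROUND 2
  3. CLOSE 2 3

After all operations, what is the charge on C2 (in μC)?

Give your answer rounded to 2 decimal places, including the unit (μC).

Answer: 0.00 μC

Derivation:
Initial: C1(1μF, Q=19μC, V=19.00V), C2(3μF, Q=13μC, V=4.33V), C3(4μF, Q=0μC, V=0.00V), C4(3μF, Q=18μC, V=6.00V), C5(1μF, Q=2μC, V=2.00V)
Op 1: GROUND 1: Q1=0; energy lost=180.500
Op 2: GROUND 2: Q2=0; energy lost=28.167
Op 3: CLOSE 2-3: Q_total=0.00, C_total=7.00, V=0.00; Q2=0.00, Q3=0.00; dissipated=0.000
Final charges: Q1=0.00, Q2=0.00, Q3=0.00, Q4=18.00, Q5=2.00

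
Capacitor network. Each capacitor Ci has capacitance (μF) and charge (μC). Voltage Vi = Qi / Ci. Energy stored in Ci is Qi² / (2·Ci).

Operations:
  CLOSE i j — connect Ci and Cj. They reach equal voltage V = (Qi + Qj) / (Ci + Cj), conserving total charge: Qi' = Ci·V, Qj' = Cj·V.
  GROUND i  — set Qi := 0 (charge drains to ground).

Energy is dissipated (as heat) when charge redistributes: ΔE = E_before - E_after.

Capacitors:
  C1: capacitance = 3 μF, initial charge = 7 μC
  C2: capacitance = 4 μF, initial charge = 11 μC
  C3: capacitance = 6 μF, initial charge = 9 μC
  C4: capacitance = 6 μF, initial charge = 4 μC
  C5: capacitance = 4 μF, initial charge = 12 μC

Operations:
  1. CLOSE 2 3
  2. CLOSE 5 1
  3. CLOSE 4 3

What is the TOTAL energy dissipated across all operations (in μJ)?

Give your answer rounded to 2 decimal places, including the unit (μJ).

Initial: C1(3μF, Q=7μC, V=2.33V), C2(4μF, Q=11μC, V=2.75V), C3(6μF, Q=9μC, V=1.50V), C4(6μF, Q=4μC, V=0.67V), C5(4μF, Q=12μC, V=3.00V)
Op 1: CLOSE 2-3: Q_total=20.00, C_total=10.00, V=2.00; Q2=8.00, Q3=12.00; dissipated=1.875
Op 2: CLOSE 5-1: Q_total=19.00, C_total=7.00, V=2.71; Q5=10.86, Q1=8.14; dissipated=0.381
Op 3: CLOSE 4-3: Q_total=16.00, C_total=12.00, V=1.33; Q4=8.00, Q3=8.00; dissipated=2.667
Total dissipated: 4.923 μJ

Answer: 4.92 μJ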